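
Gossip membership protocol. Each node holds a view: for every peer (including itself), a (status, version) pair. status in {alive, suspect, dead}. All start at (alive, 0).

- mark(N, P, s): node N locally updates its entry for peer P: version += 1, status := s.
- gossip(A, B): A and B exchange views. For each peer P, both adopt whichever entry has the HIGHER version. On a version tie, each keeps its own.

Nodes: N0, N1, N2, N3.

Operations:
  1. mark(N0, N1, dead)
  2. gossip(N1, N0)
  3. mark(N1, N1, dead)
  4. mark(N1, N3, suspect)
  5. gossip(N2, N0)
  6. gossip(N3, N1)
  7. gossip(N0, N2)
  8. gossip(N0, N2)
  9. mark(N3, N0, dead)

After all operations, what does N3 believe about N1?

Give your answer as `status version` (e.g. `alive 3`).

Answer: dead 2

Derivation:
Op 1: N0 marks N1=dead -> (dead,v1)
Op 2: gossip N1<->N0 -> N1.N0=(alive,v0) N1.N1=(dead,v1) N1.N2=(alive,v0) N1.N3=(alive,v0) | N0.N0=(alive,v0) N0.N1=(dead,v1) N0.N2=(alive,v0) N0.N3=(alive,v0)
Op 3: N1 marks N1=dead -> (dead,v2)
Op 4: N1 marks N3=suspect -> (suspect,v1)
Op 5: gossip N2<->N0 -> N2.N0=(alive,v0) N2.N1=(dead,v1) N2.N2=(alive,v0) N2.N3=(alive,v0) | N0.N0=(alive,v0) N0.N1=(dead,v1) N0.N2=(alive,v0) N0.N3=(alive,v0)
Op 6: gossip N3<->N1 -> N3.N0=(alive,v0) N3.N1=(dead,v2) N3.N2=(alive,v0) N3.N3=(suspect,v1) | N1.N0=(alive,v0) N1.N1=(dead,v2) N1.N2=(alive,v0) N1.N3=(suspect,v1)
Op 7: gossip N0<->N2 -> N0.N0=(alive,v0) N0.N1=(dead,v1) N0.N2=(alive,v0) N0.N3=(alive,v0) | N2.N0=(alive,v0) N2.N1=(dead,v1) N2.N2=(alive,v0) N2.N3=(alive,v0)
Op 8: gossip N0<->N2 -> N0.N0=(alive,v0) N0.N1=(dead,v1) N0.N2=(alive,v0) N0.N3=(alive,v0) | N2.N0=(alive,v0) N2.N1=(dead,v1) N2.N2=(alive,v0) N2.N3=(alive,v0)
Op 9: N3 marks N0=dead -> (dead,v1)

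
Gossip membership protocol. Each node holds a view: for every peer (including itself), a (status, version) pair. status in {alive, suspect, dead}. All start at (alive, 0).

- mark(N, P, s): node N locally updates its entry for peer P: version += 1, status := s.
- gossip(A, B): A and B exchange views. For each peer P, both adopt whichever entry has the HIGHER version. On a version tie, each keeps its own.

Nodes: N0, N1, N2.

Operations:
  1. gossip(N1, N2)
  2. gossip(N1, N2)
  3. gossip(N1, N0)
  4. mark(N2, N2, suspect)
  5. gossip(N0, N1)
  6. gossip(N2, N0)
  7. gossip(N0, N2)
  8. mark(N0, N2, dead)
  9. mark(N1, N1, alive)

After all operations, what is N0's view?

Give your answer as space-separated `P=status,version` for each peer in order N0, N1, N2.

Answer: N0=alive,0 N1=alive,0 N2=dead,2

Derivation:
Op 1: gossip N1<->N2 -> N1.N0=(alive,v0) N1.N1=(alive,v0) N1.N2=(alive,v0) | N2.N0=(alive,v0) N2.N1=(alive,v0) N2.N2=(alive,v0)
Op 2: gossip N1<->N2 -> N1.N0=(alive,v0) N1.N1=(alive,v0) N1.N2=(alive,v0) | N2.N0=(alive,v0) N2.N1=(alive,v0) N2.N2=(alive,v0)
Op 3: gossip N1<->N0 -> N1.N0=(alive,v0) N1.N1=(alive,v0) N1.N2=(alive,v0) | N0.N0=(alive,v0) N0.N1=(alive,v0) N0.N2=(alive,v0)
Op 4: N2 marks N2=suspect -> (suspect,v1)
Op 5: gossip N0<->N1 -> N0.N0=(alive,v0) N0.N1=(alive,v0) N0.N2=(alive,v0) | N1.N0=(alive,v0) N1.N1=(alive,v0) N1.N2=(alive,v0)
Op 6: gossip N2<->N0 -> N2.N0=(alive,v0) N2.N1=(alive,v0) N2.N2=(suspect,v1) | N0.N0=(alive,v0) N0.N1=(alive,v0) N0.N2=(suspect,v1)
Op 7: gossip N0<->N2 -> N0.N0=(alive,v0) N0.N1=(alive,v0) N0.N2=(suspect,v1) | N2.N0=(alive,v0) N2.N1=(alive,v0) N2.N2=(suspect,v1)
Op 8: N0 marks N2=dead -> (dead,v2)
Op 9: N1 marks N1=alive -> (alive,v1)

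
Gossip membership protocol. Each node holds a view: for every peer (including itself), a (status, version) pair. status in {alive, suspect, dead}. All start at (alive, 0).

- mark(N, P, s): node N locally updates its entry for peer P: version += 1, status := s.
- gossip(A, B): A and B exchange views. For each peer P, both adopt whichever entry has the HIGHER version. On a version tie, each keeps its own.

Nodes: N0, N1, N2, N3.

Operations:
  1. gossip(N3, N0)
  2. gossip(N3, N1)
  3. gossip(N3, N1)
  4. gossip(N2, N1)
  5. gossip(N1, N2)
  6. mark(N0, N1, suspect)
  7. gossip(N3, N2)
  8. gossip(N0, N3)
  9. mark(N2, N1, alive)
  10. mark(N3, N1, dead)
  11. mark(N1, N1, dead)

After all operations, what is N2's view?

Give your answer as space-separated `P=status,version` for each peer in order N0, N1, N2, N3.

Answer: N0=alive,0 N1=alive,1 N2=alive,0 N3=alive,0

Derivation:
Op 1: gossip N3<->N0 -> N3.N0=(alive,v0) N3.N1=(alive,v0) N3.N2=(alive,v0) N3.N3=(alive,v0) | N0.N0=(alive,v0) N0.N1=(alive,v0) N0.N2=(alive,v0) N0.N3=(alive,v0)
Op 2: gossip N3<->N1 -> N3.N0=(alive,v0) N3.N1=(alive,v0) N3.N2=(alive,v0) N3.N3=(alive,v0) | N1.N0=(alive,v0) N1.N1=(alive,v0) N1.N2=(alive,v0) N1.N3=(alive,v0)
Op 3: gossip N3<->N1 -> N3.N0=(alive,v0) N3.N1=(alive,v0) N3.N2=(alive,v0) N3.N3=(alive,v0) | N1.N0=(alive,v0) N1.N1=(alive,v0) N1.N2=(alive,v0) N1.N3=(alive,v0)
Op 4: gossip N2<->N1 -> N2.N0=(alive,v0) N2.N1=(alive,v0) N2.N2=(alive,v0) N2.N3=(alive,v0) | N1.N0=(alive,v0) N1.N1=(alive,v0) N1.N2=(alive,v0) N1.N3=(alive,v0)
Op 5: gossip N1<->N2 -> N1.N0=(alive,v0) N1.N1=(alive,v0) N1.N2=(alive,v0) N1.N3=(alive,v0) | N2.N0=(alive,v0) N2.N1=(alive,v0) N2.N2=(alive,v0) N2.N3=(alive,v0)
Op 6: N0 marks N1=suspect -> (suspect,v1)
Op 7: gossip N3<->N2 -> N3.N0=(alive,v0) N3.N1=(alive,v0) N3.N2=(alive,v0) N3.N3=(alive,v0) | N2.N0=(alive,v0) N2.N1=(alive,v0) N2.N2=(alive,v0) N2.N3=(alive,v0)
Op 8: gossip N0<->N3 -> N0.N0=(alive,v0) N0.N1=(suspect,v1) N0.N2=(alive,v0) N0.N3=(alive,v0) | N3.N0=(alive,v0) N3.N1=(suspect,v1) N3.N2=(alive,v0) N3.N3=(alive,v0)
Op 9: N2 marks N1=alive -> (alive,v1)
Op 10: N3 marks N1=dead -> (dead,v2)
Op 11: N1 marks N1=dead -> (dead,v1)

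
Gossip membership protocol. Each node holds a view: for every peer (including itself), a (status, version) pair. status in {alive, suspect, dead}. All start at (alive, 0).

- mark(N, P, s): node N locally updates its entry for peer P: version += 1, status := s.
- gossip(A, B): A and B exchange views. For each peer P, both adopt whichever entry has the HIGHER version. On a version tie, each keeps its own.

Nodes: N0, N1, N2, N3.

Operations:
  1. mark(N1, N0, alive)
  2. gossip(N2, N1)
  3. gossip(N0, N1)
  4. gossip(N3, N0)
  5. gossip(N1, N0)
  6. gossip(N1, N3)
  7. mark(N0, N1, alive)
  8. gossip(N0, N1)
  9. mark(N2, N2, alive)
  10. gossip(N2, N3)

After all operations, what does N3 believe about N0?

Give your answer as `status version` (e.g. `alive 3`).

Answer: alive 1

Derivation:
Op 1: N1 marks N0=alive -> (alive,v1)
Op 2: gossip N2<->N1 -> N2.N0=(alive,v1) N2.N1=(alive,v0) N2.N2=(alive,v0) N2.N3=(alive,v0) | N1.N0=(alive,v1) N1.N1=(alive,v0) N1.N2=(alive,v0) N1.N3=(alive,v0)
Op 3: gossip N0<->N1 -> N0.N0=(alive,v1) N0.N1=(alive,v0) N0.N2=(alive,v0) N0.N3=(alive,v0) | N1.N0=(alive,v1) N1.N1=(alive,v0) N1.N2=(alive,v0) N1.N3=(alive,v0)
Op 4: gossip N3<->N0 -> N3.N0=(alive,v1) N3.N1=(alive,v0) N3.N2=(alive,v0) N3.N3=(alive,v0) | N0.N0=(alive,v1) N0.N1=(alive,v0) N0.N2=(alive,v0) N0.N3=(alive,v0)
Op 5: gossip N1<->N0 -> N1.N0=(alive,v1) N1.N1=(alive,v0) N1.N2=(alive,v0) N1.N3=(alive,v0) | N0.N0=(alive,v1) N0.N1=(alive,v0) N0.N2=(alive,v0) N0.N3=(alive,v0)
Op 6: gossip N1<->N3 -> N1.N0=(alive,v1) N1.N1=(alive,v0) N1.N2=(alive,v0) N1.N3=(alive,v0) | N3.N0=(alive,v1) N3.N1=(alive,v0) N3.N2=(alive,v0) N3.N3=(alive,v0)
Op 7: N0 marks N1=alive -> (alive,v1)
Op 8: gossip N0<->N1 -> N0.N0=(alive,v1) N0.N1=(alive,v1) N0.N2=(alive,v0) N0.N3=(alive,v0) | N1.N0=(alive,v1) N1.N1=(alive,v1) N1.N2=(alive,v0) N1.N3=(alive,v0)
Op 9: N2 marks N2=alive -> (alive,v1)
Op 10: gossip N2<->N3 -> N2.N0=(alive,v1) N2.N1=(alive,v0) N2.N2=(alive,v1) N2.N3=(alive,v0) | N3.N0=(alive,v1) N3.N1=(alive,v0) N3.N2=(alive,v1) N3.N3=(alive,v0)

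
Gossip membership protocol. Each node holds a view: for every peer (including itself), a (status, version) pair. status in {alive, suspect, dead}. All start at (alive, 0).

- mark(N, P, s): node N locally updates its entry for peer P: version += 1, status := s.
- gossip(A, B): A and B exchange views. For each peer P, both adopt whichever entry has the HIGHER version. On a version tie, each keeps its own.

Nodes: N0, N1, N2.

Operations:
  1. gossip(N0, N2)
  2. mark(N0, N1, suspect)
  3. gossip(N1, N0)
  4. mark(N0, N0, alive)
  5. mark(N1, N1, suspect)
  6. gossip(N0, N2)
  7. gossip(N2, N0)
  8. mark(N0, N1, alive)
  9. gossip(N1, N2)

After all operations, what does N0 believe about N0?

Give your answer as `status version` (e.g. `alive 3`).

Op 1: gossip N0<->N2 -> N0.N0=(alive,v0) N0.N1=(alive,v0) N0.N2=(alive,v0) | N2.N0=(alive,v0) N2.N1=(alive,v0) N2.N2=(alive,v0)
Op 2: N0 marks N1=suspect -> (suspect,v1)
Op 3: gossip N1<->N0 -> N1.N0=(alive,v0) N1.N1=(suspect,v1) N1.N2=(alive,v0) | N0.N0=(alive,v0) N0.N1=(suspect,v1) N0.N2=(alive,v0)
Op 4: N0 marks N0=alive -> (alive,v1)
Op 5: N1 marks N1=suspect -> (suspect,v2)
Op 6: gossip N0<->N2 -> N0.N0=(alive,v1) N0.N1=(suspect,v1) N0.N2=(alive,v0) | N2.N0=(alive,v1) N2.N1=(suspect,v1) N2.N2=(alive,v0)
Op 7: gossip N2<->N0 -> N2.N0=(alive,v1) N2.N1=(suspect,v1) N2.N2=(alive,v0) | N0.N0=(alive,v1) N0.N1=(suspect,v1) N0.N2=(alive,v0)
Op 8: N0 marks N1=alive -> (alive,v2)
Op 9: gossip N1<->N2 -> N1.N0=(alive,v1) N1.N1=(suspect,v2) N1.N2=(alive,v0) | N2.N0=(alive,v1) N2.N1=(suspect,v2) N2.N2=(alive,v0)

Answer: alive 1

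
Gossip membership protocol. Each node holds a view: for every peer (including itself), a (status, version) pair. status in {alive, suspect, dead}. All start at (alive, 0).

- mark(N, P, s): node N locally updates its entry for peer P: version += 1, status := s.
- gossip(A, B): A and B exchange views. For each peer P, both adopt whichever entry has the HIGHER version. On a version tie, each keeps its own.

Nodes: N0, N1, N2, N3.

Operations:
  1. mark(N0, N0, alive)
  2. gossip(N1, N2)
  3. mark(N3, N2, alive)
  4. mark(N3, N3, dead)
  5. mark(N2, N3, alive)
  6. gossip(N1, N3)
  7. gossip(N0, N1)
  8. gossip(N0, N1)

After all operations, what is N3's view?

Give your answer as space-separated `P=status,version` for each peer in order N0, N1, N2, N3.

Answer: N0=alive,0 N1=alive,0 N2=alive,1 N3=dead,1

Derivation:
Op 1: N0 marks N0=alive -> (alive,v1)
Op 2: gossip N1<->N2 -> N1.N0=(alive,v0) N1.N1=(alive,v0) N1.N2=(alive,v0) N1.N3=(alive,v0) | N2.N0=(alive,v0) N2.N1=(alive,v0) N2.N2=(alive,v0) N2.N3=(alive,v0)
Op 3: N3 marks N2=alive -> (alive,v1)
Op 4: N3 marks N3=dead -> (dead,v1)
Op 5: N2 marks N3=alive -> (alive,v1)
Op 6: gossip N1<->N3 -> N1.N0=(alive,v0) N1.N1=(alive,v0) N1.N2=(alive,v1) N1.N3=(dead,v1) | N3.N0=(alive,v0) N3.N1=(alive,v0) N3.N2=(alive,v1) N3.N3=(dead,v1)
Op 7: gossip N0<->N1 -> N0.N0=(alive,v1) N0.N1=(alive,v0) N0.N2=(alive,v1) N0.N3=(dead,v1) | N1.N0=(alive,v1) N1.N1=(alive,v0) N1.N2=(alive,v1) N1.N3=(dead,v1)
Op 8: gossip N0<->N1 -> N0.N0=(alive,v1) N0.N1=(alive,v0) N0.N2=(alive,v1) N0.N3=(dead,v1) | N1.N0=(alive,v1) N1.N1=(alive,v0) N1.N2=(alive,v1) N1.N3=(dead,v1)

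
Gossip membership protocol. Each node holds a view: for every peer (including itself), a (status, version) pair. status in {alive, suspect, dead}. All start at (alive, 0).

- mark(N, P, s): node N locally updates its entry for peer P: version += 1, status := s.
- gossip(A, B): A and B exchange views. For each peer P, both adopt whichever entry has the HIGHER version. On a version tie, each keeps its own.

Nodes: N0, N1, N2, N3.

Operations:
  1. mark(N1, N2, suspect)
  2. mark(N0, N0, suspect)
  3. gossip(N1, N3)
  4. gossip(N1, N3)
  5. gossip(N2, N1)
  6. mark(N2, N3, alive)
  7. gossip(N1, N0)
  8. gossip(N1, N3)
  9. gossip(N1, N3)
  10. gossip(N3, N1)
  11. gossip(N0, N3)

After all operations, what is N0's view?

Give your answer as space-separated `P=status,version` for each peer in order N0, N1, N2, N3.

Op 1: N1 marks N2=suspect -> (suspect,v1)
Op 2: N0 marks N0=suspect -> (suspect,v1)
Op 3: gossip N1<->N3 -> N1.N0=(alive,v0) N1.N1=(alive,v0) N1.N2=(suspect,v1) N1.N3=(alive,v0) | N3.N0=(alive,v0) N3.N1=(alive,v0) N3.N2=(suspect,v1) N3.N3=(alive,v0)
Op 4: gossip N1<->N3 -> N1.N0=(alive,v0) N1.N1=(alive,v0) N1.N2=(suspect,v1) N1.N3=(alive,v0) | N3.N0=(alive,v0) N3.N1=(alive,v0) N3.N2=(suspect,v1) N3.N3=(alive,v0)
Op 5: gossip N2<->N1 -> N2.N0=(alive,v0) N2.N1=(alive,v0) N2.N2=(suspect,v1) N2.N3=(alive,v0) | N1.N0=(alive,v0) N1.N1=(alive,v0) N1.N2=(suspect,v1) N1.N3=(alive,v0)
Op 6: N2 marks N3=alive -> (alive,v1)
Op 7: gossip N1<->N0 -> N1.N0=(suspect,v1) N1.N1=(alive,v0) N1.N2=(suspect,v1) N1.N3=(alive,v0) | N0.N0=(suspect,v1) N0.N1=(alive,v0) N0.N2=(suspect,v1) N0.N3=(alive,v0)
Op 8: gossip N1<->N3 -> N1.N0=(suspect,v1) N1.N1=(alive,v0) N1.N2=(suspect,v1) N1.N3=(alive,v0) | N3.N0=(suspect,v1) N3.N1=(alive,v0) N3.N2=(suspect,v1) N3.N3=(alive,v0)
Op 9: gossip N1<->N3 -> N1.N0=(suspect,v1) N1.N1=(alive,v0) N1.N2=(suspect,v1) N1.N3=(alive,v0) | N3.N0=(suspect,v1) N3.N1=(alive,v0) N3.N2=(suspect,v1) N3.N3=(alive,v0)
Op 10: gossip N3<->N1 -> N3.N0=(suspect,v1) N3.N1=(alive,v0) N3.N2=(suspect,v1) N3.N3=(alive,v0) | N1.N0=(suspect,v1) N1.N1=(alive,v0) N1.N2=(suspect,v1) N1.N3=(alive,v0)
Op 11: gossip N0<->N3 -> N0.N0=(suspect,v1) N0.N1=(alive,v0) N0.N2=(suspect,v1) N0.N3=(alive,v0) | N3.N0=(suspect,v1) N3.N1=(alive,v0) N3.N2=(suspect,v1) N3.N3=(alive,v0)

Answer: N0=suspect,1 N1=alive,0 N2=suspect,1 N3=alive,0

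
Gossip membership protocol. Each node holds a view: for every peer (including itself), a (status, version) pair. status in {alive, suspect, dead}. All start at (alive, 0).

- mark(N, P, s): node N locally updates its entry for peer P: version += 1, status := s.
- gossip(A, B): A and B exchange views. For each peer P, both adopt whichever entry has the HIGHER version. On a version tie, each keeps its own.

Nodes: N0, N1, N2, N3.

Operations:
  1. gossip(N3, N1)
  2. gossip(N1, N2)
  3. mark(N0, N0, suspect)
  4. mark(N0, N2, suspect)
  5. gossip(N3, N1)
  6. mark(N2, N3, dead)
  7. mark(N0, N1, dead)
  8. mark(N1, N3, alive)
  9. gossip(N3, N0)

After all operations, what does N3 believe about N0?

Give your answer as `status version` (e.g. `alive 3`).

Answer: suspect 1

Derivation:
Op 1: gossip N3<->N1 -> N3.N0=(alive,v0) N3.N1=(alive,v0) N3.N2=(alive,v0) N3.N3=(alive,v0) | N1.N0=(alive,v0) N1.N1=(alive,v0) N1.N2=(alive,v0) N1.N3=(alive,v0)
Op 2: gossip N1<->N2 -> N1.N0=(alive,v0) N1.N1=(alive,v0) N1.N2=(alive,v0) N1.N3=(alive,v0) | N2.N0=(alive,v0) N2.N1=(alive,v0) N2.N2=(alive,v0) N2.N3=(alive,v0)
Op 3: N0 marks N0=suspect -> (suspect,v1)
Op 4: N0 marks N2=suspect -> (suspect,v1)
Op 5: gossip N3<->N1 -> N3.N0=(alive,v0) N3.N1=(alive,v0) N3.N2=(alive,v0) N3.N3=(alive,v0) | N1.N0=(alive,v0) N1.N1=(alive,v0) N1.N2=(alive,v0) N1.N3=(alive,v0)
Op 6: N2 marks N3=dead -> (dead,v1)
Op 7: N0 marks N1=dead -> (dead,v1)
Op 8: N1 marks N3=alive -> (alive,v1)
Op 9: gossip N3<->N0 -> N3.N0=(suspect,v1) N3.N1=(dead,v1) N3.N2=(suspect,v1) N3.N3=(alive,v0) | N0.N0=(suspect,v1) N0.N1=(dead,v1) N0.N2=(suspect,v1) N0.N3=(alive,v0)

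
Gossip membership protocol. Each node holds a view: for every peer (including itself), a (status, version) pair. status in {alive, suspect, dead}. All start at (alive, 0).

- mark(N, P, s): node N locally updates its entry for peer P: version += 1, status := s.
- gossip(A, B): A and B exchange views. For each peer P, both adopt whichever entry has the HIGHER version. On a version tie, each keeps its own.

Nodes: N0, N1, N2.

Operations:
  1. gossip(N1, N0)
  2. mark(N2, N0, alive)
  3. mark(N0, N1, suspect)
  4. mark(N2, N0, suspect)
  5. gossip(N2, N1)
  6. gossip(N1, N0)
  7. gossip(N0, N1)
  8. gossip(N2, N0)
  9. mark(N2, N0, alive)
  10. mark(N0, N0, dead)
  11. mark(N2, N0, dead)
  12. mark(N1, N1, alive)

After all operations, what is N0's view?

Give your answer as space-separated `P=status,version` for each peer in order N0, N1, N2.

Answer: N0=dead,3 N1=suspect,1 N2=alive,0

Derivation:
Op 1: gossip N1<->N0 -> N1.N0=(alive,v0) N1.N1=(alive,v0) N1.N2=(alive,v0) | N0.N0=(alive,v0) N0.N1=(alive,v0) N0.N2=(alive,v0)
Op 2: N2 marks N0=alive -> (alive,v1)
Op 3: N0 marks N1=suspect -> (suspect,v1)
Op 4: N2 marks N0=suspect -> (suspect,v2)
Op 5: gossip N2<->N1 -> N2.N0=(suspect,v2) N2.N1=(alive,v0) N2.N2=(alive,v0) | N1.N0=(suspect,v2) N1.N1=(alive,v0) N1.N2=(alive,v0)
Op 6: gossip N1<->N0 -> N1.N0=(suspect,v2) N1.N1=(suspect,v1) N1.N2=(alive,v0) | N0.N0=(suspect,v2) N0.N1=(suspect,v1) N0.N2=(alive,v0)
Op 7: gossip N0<->N1 -> N0.N0=(suspect,v2) N0.N1=(suspect,v1) N0.N2=(alive,v0) | N1.N0=(suspect,v2) N1.N1=(suspect,v1) N1.N2=(alive,v0)
Op 8: gossip N2<->N0 -> N2.N0=(suspect,v2) N2.N1=(suspect,v1) N2.N2=(alive,v0) | N0.N0=(suspect,v2) N0.N1=(suspect,v1) N0.N2=(alive,v0)
Op 9: N2 marks N0=alive -> (alive,v3)
Op 10: N0 marks N0=dead -> (dead,v3)
Op 11: N2 marks N0=dead -> (dead,v4)
Op 12: N1 marks N1=alive -> (alive,v2)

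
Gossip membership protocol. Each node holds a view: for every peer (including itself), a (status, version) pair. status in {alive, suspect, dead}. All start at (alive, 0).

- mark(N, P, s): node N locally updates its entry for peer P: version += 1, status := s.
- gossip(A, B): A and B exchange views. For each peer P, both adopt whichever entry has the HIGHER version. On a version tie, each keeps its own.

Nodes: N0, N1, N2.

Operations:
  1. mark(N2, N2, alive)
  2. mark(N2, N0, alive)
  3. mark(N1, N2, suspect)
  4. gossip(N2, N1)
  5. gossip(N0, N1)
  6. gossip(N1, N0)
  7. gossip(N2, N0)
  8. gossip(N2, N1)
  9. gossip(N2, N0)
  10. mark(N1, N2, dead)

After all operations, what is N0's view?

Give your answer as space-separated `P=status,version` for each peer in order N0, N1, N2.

Op 1: N2 marks N2=alive -> (alive,v1)
Op 2: N2 marks N0=alive -> (alive,v1)
Op 3: N1 marks N2=suspect -> (suspect,v1)
Op 4: gossip N2<->N1 -> N2.N0=(alive,v1) N2.N1=(alive,v0) N2.N2=(alive,v1) | N1.N0=(alive,v1) N1.N1=(alive,v0) N1.N2=(suspect,v1)
Op 5: gossip N0<->N1 -> N0.N0=(alive,v1) N0.N1=(alive,v0) N0.N2=(suspect,v1) | N1.N0=(alive,v1) N1.N1=(alive,v0) N1.N2=(suspect,v1)
Op 6: gossip N1<->N0 -> N1.N0=(alive,v1) N1.N1=(alive,v0) N1.N2=(suspect,v1) | N0.N0=(alive,v1) N0.N1=(alive,v0) N0.N2=(suspect,v1)
Op 7: gossip N2<->N0 -> N2.N0=(alive,v1) N2.N1=(alive,v0) N2.N2=(alive,v1) | N0.N0=(alive,v1) N0.N1=(alive,v0) N0.N2=(suspect,v1)
Op 8: gossip N2<->N1 -> N2.N0=(alive,v1) N2.N1=(alive,v0) N2.N2=(alive,v1) | N1.N0=(alive,v1) N1.N1=(alive,v0) N1.N2=(suspect,v1)
Op 9: gossip N2<->N0 -> N2.N0=(alive,v1) N2.N1=(alive,v0) N2.N2=(alive,v1) | N0.N0=(alive,v1) N0.N1=(alive,v0) N0.N2=(suspect,v1)
Op 10: N1 marks N2=dead -> (dead,v2)

Answer: N0=alive,1 N1=alive,0 N2=suspect,1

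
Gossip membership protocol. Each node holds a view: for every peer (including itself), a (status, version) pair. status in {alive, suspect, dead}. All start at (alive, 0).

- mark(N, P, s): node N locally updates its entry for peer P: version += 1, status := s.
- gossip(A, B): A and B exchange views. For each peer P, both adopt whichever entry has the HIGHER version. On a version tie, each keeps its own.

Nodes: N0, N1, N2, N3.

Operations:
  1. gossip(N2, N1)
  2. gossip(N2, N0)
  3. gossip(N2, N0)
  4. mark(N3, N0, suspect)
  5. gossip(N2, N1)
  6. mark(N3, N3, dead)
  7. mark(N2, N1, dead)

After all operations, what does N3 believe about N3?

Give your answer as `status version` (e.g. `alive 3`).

Op 1: gossip N2<->N1 -> N2.N0=(alive,v0) N2.N1=(alive,v0) N2.N2=(alive,v0) N2.N3=(alive,v0) | N1.N0=(alive,v0) N1.N1=(alive,v0) N1.N2=(alive,v0) N1.N3=(alive,v0)
Op 2: gossip N2<->N0 -> N2.N0=(alive,v0) N2.N1=(alive,v0) N2.N2=(alive,v0) N2.N3=(alive,v0) | N0.N0=(alive,v0) N0.N1=(alive,v0) N0.N2=(alive,v0) N0.N3=(alive,v0)
Op 3: gossip N2<->N0 -> N2.N0=(alive,v0) N2.N1=(alive,v0) N2.N2=(alive,v0) N2.N3=(alive,v0) | N0.N0=(alive,v0) N0.N1=(alive,v0) N0.N2=(alive,v0) N0.N3=(alive,v0)
Op 4: N3 marks N0=suspect -> (suspect,v1)
Op 5: gossip N2<->N1 -> N2.N0=(alive,v0) N2.N1=(alive,v0) N2.N2=(alive,v0) N2.N3=(alive,v0) | N1.N0=(alive,v0) N1.N1=(alive,v0) N1.N2=(alive,v0) N1.N3=(alive,v0)
Op 6: N3 marks N3=dead -> (dead,v1)
Op 7: N2 marks N1=dead -> (dead,v1)

Answer: dead 1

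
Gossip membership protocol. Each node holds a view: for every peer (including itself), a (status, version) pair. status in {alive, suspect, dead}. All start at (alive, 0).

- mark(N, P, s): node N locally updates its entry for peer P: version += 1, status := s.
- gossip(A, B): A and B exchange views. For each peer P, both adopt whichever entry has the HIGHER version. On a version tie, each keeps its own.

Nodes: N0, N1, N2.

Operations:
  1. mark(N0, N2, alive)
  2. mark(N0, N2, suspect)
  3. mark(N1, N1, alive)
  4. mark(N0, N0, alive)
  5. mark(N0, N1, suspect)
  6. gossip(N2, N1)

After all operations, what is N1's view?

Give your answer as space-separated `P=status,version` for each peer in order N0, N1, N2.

Op 1: N0 marks N2=alive -> (alive,v1)
Op 2: N0 marks N2=suspect -> (suspect,v2)
Op 3: N1 marks N1=alive -> (alive,v1)
Op 4: N0 marks N0=alive -> (alive,v1)
Op 5: N0 marks N1=suspect -> (suspect,v1)
Op 6: gossip N2<->N1 -> N2.N0=(alive,v0) N2.N1=(alive,v1) N2.N2=(alive,v0) | N1.N0=(alive,v0) N1.N1=(alive,v1) N1.N2=(alive,v0)

Answer: N0=alive,0 N1=alive,1 N2=alive,0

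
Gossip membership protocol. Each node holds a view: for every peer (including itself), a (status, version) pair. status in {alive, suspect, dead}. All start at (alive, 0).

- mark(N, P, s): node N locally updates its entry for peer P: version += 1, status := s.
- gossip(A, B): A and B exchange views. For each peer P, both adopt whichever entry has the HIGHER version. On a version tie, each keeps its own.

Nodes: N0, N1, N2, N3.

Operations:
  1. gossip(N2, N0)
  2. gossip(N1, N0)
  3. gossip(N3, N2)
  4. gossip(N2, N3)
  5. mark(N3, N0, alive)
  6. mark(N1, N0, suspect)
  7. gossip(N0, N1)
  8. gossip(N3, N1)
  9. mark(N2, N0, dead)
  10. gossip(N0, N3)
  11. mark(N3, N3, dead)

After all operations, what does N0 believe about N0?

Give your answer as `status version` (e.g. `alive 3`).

Answer: suspect 1

Derivation:
Op 1: gossip N2<->N0 -> N2.N0=(alive,v0) N2.N1=(alive,v0) N2.N2=(alive,v0) N2.N3=(alive,v0) | N0.N0=(alive,v0) N0.N1=(alive,v0) N0.N2=(alive,v0) N0.N3=(alive,v0)
Op 2: gossip N1<->N0 -> N1.N0=(alive,v0) N1.N1=(alive,v0) N1.N2=(alive,v0) N1.N3=(alive,v0) | N0.N0=(alive,v0) N0.N1=(alive,v0) N0.N2=(alive,v0) N0.N3=(alive,v0)
Op 3: gossip N3<->N2 -> N3.N0=(alive,v0) N3.N1=(alive,v0) N3.N2=(alive,v0) N3.N3=(alive,v0) | N2.N0=(alive,v0) N2.N1=(alive,v0) N2.N2=(alive,v0) N2.N3=(alive,v0)
Op 4: gossip N2<->N3 -> N2.N0=(alive,v0) N2.N1=(alive,v0) N2.N2=(alive,v0) N2.N3=(alive,v0) | N3.N0=(alive,v0) N3.N1=(alive,v0) N3.N2=(alive,v0) N3.N3=(alive,v0)
Op 5: N3 marks N0=alive -> (alive,v1)
Op 6: N1 marks N0=suspect -> (suspect,v1)
Op 7: gossip N0<->N1 -> N0.N0=(suspect,v1) N0.N1=(alive,v0) N0.N2=(alive,v0) N0.N3=(alive,v0) | N1.N0=(suspect,v1) N1.N1=(alive,v0) N1.N2=(alive,v0) N1.N3=(alive,v0)
Op 8: gossip N3<->N1 -> N3.N0=(alive,v1) N3.N1=(alive,v0) N3.N2=(alive,v0) N3.N3=(alive,v0) | N1.N0=(suspect,v1) N1.N1=(alive,v0) N1.N2=(alive,v0) N1.N3=(alive,v0)
Op 9: N2 marks N0=dead -> (dead,v1)
Op 10: gossip N0<->N3 -> N0.N0=(suspect,v1) N0.N1=(alive,v0) N0.N2=(alive,v0) N0.N3=(alive,v0) | N3.N0=(alive,v1) N3.N1=(alive,v0) N3.N2=(alive,v0) N3.N3=(alive,v0)
Op 11: N3 marks N3=dead -> (dead,v1)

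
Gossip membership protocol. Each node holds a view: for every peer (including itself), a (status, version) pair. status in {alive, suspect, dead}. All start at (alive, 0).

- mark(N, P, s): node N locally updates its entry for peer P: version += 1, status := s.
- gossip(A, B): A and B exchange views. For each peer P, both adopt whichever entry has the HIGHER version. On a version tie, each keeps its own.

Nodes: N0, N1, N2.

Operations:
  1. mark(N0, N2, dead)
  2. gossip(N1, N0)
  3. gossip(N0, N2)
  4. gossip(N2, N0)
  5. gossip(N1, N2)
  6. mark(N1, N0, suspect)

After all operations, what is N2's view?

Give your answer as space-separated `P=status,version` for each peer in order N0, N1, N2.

Op 1: N0 marks N2=dead -> (dead,v1)
Op 2: gossip N1<->N0 -> N1.N0=(alive,v0) N1.N1=(alive,v0) N1.N2=(dead,v1) | N0.N0=(alive,v0) N0.N1=(alive,v0) N0.N2=(dead,v1)
Op 3: gossip N0<->N2 -> N0.N0=(alive,v0) N0.N1=(alive,v0) N0.N2=(dead,v1) | N2.N0=(alive,v0) N2.N1=(alive,v0) N2.N2=(dead,v1)
Op 4: gossip N2<->N0 -> N2.N0=(alive,v0) N2.N1=(alive,v0) N2.N2=(dead,v1) | N0.N0=(alive,v0) N0.N1=(alive,v0) N0.N2=(dead,v1)
Op 5: gossip N1<->N2 -> N1.N0=(alive,v0) N1.N1=(alive,v0) N1.N2=(dead,v1) | N2.N0=(alive,v0) N2.N1=(alive,v0) N2.N2=(dead,v1)
Op 6: N1 marks N0=suspect -> (suspect,v1)

Answer: N0=alive,0 N1=alive,0 N2=dead,1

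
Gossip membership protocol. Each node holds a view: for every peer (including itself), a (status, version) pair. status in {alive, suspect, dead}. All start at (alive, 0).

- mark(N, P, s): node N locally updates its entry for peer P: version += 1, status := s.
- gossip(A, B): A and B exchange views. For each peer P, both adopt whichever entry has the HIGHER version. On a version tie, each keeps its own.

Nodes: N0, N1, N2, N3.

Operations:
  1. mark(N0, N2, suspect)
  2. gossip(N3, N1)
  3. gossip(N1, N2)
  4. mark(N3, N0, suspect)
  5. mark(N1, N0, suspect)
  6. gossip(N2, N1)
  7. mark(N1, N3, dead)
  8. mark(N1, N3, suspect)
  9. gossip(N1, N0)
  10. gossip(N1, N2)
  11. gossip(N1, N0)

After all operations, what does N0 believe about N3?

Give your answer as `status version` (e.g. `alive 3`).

Answer: suspect 2

Derivation:
Op 1: N0 marks N2=suspect -> (suspect,v1)
Op 2: gossip N3<->N1 -> N3.N0=(alive,v0) N3.N1=(alive,v0) N3.N2=(alive,v0) N3.N3=(alive,v0) | N1.N0=(alive,v0) N1.N1=(alive,v0) N1.N2=(alive,v0) N1.N3=(alive,v0)
Op 3: gossip N1<->N2 -> N1.N0=(alive,v0) N1.N1=(alive,v0) N1.N2=(alive,v0) N1.N3=(alive,v0) | N2.N0=(alive,v0) N2.N1=(alive,v0) N2.N2=(alive,v0) N2.N3=(alive,v0)
Op 4: N3 marks N0=suspect -> (suspect,v1)
Op 5: N1 marks N0=suspect -> (suspect,v1)
Op 6: gossip N2<->N1 -> N2.N0=(suspect,v1) N2.N1=(alive,v0) N2.N2=(alive,v0) N2.N3=(alive,v0) | N1.N0=(suspect,v1) N1.N1=(alive,v0) N1.N2=(alive,v0) N1.N3=(alive,v0)
Op 7: N1 marks N3=dead -> (dead,v1)
Op 8: N1 marks N3=suspect -> (suspect,v2)
Op 9: gossip N1<->N0 -> N1.N0=(suspect,v1) N1.N1=(alive,v0) N1.N2=(suspect,v1) N1.N3=(suspect,v2) | N0.N0=(suspect,v1) N0.N1=(alive,v0) N0.N2=(suspect,v1) N0.N3=(suspect,v2)
Op 10: gossip N1<->N2 -> N1.N0=(suspect,v1) N1.N1=(alive,v0) N1.N2=(suspect,v1) N1.N3=(suspect,v2) | N2.N0=(suspect,v1) N2.N1=(alive,v0) N2.N2=(suspect,v1) N2.N3=(suspect,v2)
Op 11: gossip N1<->N0 -> N1.N0=(suspect,v1) N1.N1=(alive,v0) N1.N2=(suspect,v1) N1.N3=(suspect,v2) | N0.N0=(suspect,v1) N0.N1=(alive,v0) N0.N2=(suspect,v1) N0.N3=(suspect,v2)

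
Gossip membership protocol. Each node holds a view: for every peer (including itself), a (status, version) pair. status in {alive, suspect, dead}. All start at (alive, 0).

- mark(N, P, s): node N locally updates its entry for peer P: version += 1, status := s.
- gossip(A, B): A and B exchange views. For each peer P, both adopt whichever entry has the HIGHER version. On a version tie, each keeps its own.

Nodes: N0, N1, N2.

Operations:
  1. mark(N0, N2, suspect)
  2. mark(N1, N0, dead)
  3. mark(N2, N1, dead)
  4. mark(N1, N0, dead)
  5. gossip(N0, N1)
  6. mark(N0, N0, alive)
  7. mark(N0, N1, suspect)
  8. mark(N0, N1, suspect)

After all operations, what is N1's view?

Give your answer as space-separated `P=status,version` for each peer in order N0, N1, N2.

Answer: N0=dead,2 N1=alive,0 N2=suspect,1

Derivation:
Op 1: N0 marks N2=suspect -> (suspect,v1)
Op 2: N1 marks N0=dead -> (dead,v1)
Op 3: N2 marks N1=dead -> (dead,v1)
Op 4: N1 marks N0=dead -> (dead,v2)
Op 5: gossip N0<->N1 -> N0.N0=(dead,v2) N0.N1=(alive,v0) N0.N2=(suspect,v1) | N1.N0=(dead,v2) N1.N1=(alive,v0) N1.N2=(suspect,v1)
Op 6: N0 marks N0=alive -> (alive,v3)
Op 7: N0 marks N1=suspect -> (suspect,v1)
Op 8: N0 marks N1=suspect -> (suspect,v2)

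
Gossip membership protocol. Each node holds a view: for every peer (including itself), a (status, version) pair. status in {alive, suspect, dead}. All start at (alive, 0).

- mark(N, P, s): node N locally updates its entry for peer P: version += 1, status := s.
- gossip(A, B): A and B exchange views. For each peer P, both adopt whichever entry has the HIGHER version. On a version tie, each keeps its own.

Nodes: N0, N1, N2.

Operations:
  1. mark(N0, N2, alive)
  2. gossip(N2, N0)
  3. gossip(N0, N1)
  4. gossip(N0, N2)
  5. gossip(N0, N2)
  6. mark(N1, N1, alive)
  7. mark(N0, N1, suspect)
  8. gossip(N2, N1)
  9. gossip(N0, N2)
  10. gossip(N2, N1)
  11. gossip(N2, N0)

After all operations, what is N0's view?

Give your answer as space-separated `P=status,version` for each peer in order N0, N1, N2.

Op 1: N0 marks N2=alive -> (alive,v1)
Op 2: gossip N2<->N0 -> N2.N0=(alive,v0) N2.N1=(alive,v0) N2.N2=(alive,v1) | N0.N0=(alive,v0) N0.N1=(alive,v0) N0.N2=(alive,v1)
Op 3: gossip N0<->N1 -> N0.N0=(alive,v0) N0.N1=(alive,v0) N0.N2=(alive,v1) | N1.N0=(alive,v0) N1.N1=(alive,v0) N1.N2=(alive,v1)
Op 4: gossip N0<->N2 -> N0.N0=(alive,v0) N0.N1=(alive,v0) N0.N2=(alive,v1) | N2.N0=(alive,v0) N2.N1=(alive,v0) N2.N2=(alive,v1)
Op 5: gossip N0<->N2 -> N0.N0=(alive,v0) N0.N1=(alive,v0) N0.N2=(alive,v1) | N2.N0=(alive,v0) N2.N1=(alive,v0) N2.N2=(alive,v1)
Op 6: N1 marks N1=alive -> (alive,v1)
Op 7: N0 marks N1=suspect -> (suspect,v1)
Op 8: gossip N2<->N1 -> N2.N0=(alive,v0) N2.N1=(alive,v1) N2.N2=(alive,v1) | N1.N0=(alive,v0) N1.N1=(alive,v1) N1.N2=(alive,v1)
Op 9: gossip N0<->N2 -> N0.N0=(alive,v0) N0.N1=(suspect,v1) N0.N2=(alive,v1) | N2.N0=(alive,v0) N2.N1=(alive,v1) N2.N2=(alive,v1)
Op 10: gossip N2<->N1 -> N2.N0=(alive,v0) N2.N1=(alive,v1) N2.N2=(alive,v1) | N1.N0=(alive,v0) N1.N1=(alive,v1) N1.N2=(alive,v1)
Op 11: gossip N2<->N0 -> N2.N0=(alive,v0) N2.N1=(alive,v1) N2.N2=(alive,v1) | N0.N0=(alive,v0) N0.N1=(suspect,v1) N0.N2=(alive,v1)

Answer: N0=alive,0 N1=suspect,1 N2=alive,1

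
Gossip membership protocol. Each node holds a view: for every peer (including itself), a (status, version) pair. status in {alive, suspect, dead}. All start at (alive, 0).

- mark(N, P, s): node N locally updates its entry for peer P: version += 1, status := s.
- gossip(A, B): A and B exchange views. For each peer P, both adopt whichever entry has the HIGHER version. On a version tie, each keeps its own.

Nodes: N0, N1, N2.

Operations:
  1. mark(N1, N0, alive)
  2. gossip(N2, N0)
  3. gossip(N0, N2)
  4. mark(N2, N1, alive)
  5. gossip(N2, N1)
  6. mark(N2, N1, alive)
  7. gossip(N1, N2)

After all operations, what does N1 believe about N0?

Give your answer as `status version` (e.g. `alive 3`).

Answer: alive 1

Derivation:
Op 1: N1 marks N0=alive -> (alive,v1)
Op 2: gossip N2<->N0 -> N2.N0=(alive,v0) N2.N1=(alive,v0) N2.N2=(alive,v0) | N0.N0=(alive,v0) N0.N1=(alive,v0) N0.N2=(alive,v0)
Op 3: gossip N0<->N2 -> N0.N0=(alive,v0) N0.N1=(alive,v0) N0.N2=(alive,v0) | N2.N0=(alive,v0) N2.N1=(alive,v0) N2.N2=(alive,v0)
Op 4: N2 marks N1=alive -> (alive,v1)
Op 5: gossip N2<->N1 -> N2.N0=(alive,v1) N2.N1=(alive,v1) N2.N2=(alive,v0) | N1.N0=(alive,v1) N1.N1=(alive,v1) N1.N2=(alive,v0)
Op 6: N2 marks N1=alive -> (alive,v2)
Op 7: gossip N1<->N2 -> N1.N0=(alive,v1) N1.N1=(alive,v2) N1.N2=(alive,v0) | N2.N0=(alive,v1) N2.N1=(alive,v2) N2.N2=(alive,v0)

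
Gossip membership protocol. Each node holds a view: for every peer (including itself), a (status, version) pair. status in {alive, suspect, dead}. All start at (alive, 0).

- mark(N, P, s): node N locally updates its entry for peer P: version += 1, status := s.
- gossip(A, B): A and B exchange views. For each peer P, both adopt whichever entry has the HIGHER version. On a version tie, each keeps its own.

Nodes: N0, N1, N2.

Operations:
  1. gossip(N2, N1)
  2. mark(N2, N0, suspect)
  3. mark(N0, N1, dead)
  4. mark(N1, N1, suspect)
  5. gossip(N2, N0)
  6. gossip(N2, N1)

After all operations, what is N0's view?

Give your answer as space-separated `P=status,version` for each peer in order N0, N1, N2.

Answer: N0=suspect,1 N1=dead,1 N2=alive,0

Derivation:
Op 1: gossip N2<->N1 -> N2.N0=(alive,v0) N2.N1=(alive,v0) N2.N2=(alive,v0) | N1.N0=(alive,v0) N1.N1=(alive,v0) N1.N2=(alive,v0)
Op 2: N2 marks N0=suspect -> (suspect,v1)
Op 3: N0 marks N1=dead -> (dead,v1)
Op 4: N1 marks N1=suspect -> (suspect,v1)
Op 5: gossip N2<->N0 -> N2.N0=(suspect,v1) N2.N1=(dead,v1) N2.N2=(alive,v0) | N0.N0=(suspect,v1) N0.N1=(dead,v1) N0.N2=(alive,v0)
Op 6: gossip N2<->N1 -> N2.N0=(suspect,v1) N2.N1=(dead,v1) N2.N2=(alive,v0) | N1.N0=(suspect,v1) N1.N1=(suspect,v1) N1.N2=(alive,v0)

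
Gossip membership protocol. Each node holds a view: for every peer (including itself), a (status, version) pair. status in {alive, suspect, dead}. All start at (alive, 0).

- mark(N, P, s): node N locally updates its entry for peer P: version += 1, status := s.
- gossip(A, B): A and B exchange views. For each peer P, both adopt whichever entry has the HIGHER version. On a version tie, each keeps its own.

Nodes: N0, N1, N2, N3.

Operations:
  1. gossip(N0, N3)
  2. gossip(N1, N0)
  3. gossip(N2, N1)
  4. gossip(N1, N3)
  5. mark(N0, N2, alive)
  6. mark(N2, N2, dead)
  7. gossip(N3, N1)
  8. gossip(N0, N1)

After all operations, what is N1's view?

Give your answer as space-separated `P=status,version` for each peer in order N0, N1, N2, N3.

Answer: N0=alive,0 N1=alive,0 N2=alive,1 N3=alive,0

Derivation:
Op 1: gossip N0<->N3 -> N0.N0=(alive,v0) N0.N1=(alive,v0) N0.N2=(alive,v0) N0.N3=(alive,v0) | N3.N0=(alive,v0) N3.N1=(alive,v0) N3.N2=(alive,v0) N3.N3=(alive,v0)
Op 2: gossip N1<->N0 -> N1.N0=(alive,v0) N1.N1=(alive,v0) N1.N2=(alive,v0) N1.N3=(alive,v0) | N0.N0=(alive,v0) N0.N1=(alive,v0) N0.N2=(alive,v0) N0.N3=(alive,v0)
Op 3: gossip N2<->N1 -> N2.N0=(alive,v0) N2.N1=(alive,v0) N2.N2=(alive,v0) N2.N3=(alive,v0) | N1.N0=(alive,v0) N1.N1=(alive,v0) N1.N2=(alive,v0) N1.N3=(alive,v0)
Op 4: gossip N1<->N3 -> N1.N0=(alive,v0) N1.N1=(alive,v0) N1.N2=(alive,v0) N1.N3=(alive,v0) | N3.N0=(alive,v0) N3.N1=(alive,v0) N3.N2=(alive,v0) N3.N3=(alive,v0)
Op 5: N0 marks N2=alive -> (alive,v1)
Op 6: N2 marks N2=dead -> (dead,v1)
Op 7: gossip N3<->N1 -> N3.N0=(alive,v0) N3.N1=(alive,v0) N3.N2=(alive,v0) N3.N3=(alive,v0) | N1.N0=(alive,v0) N1.N1=(alive,v0) N1.N2=(alive,v0) N1.N3=(alive,v0)
Op 8: gossip N0<->N1 -> N0.N0=(alive,v0) N0.N1=(alive,v0) N0.N2=(alive,v1) N0.N3=(alive,v0) | N1.N0=(alive,v0) N1.N1=(alive,v0) N1.N2=(alive,v1) N1.N3=(alive,v0)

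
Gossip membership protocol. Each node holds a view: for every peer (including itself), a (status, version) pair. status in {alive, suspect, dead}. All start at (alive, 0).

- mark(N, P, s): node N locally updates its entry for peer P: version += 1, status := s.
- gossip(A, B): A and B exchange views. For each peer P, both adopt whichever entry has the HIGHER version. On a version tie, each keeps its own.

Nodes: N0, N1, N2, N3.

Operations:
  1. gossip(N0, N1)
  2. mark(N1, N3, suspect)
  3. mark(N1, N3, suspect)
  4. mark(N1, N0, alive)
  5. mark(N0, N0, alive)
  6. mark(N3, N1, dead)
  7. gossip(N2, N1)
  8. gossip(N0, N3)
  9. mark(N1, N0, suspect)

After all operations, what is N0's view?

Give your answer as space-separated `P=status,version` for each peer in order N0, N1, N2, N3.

Op 1: gossip N0<->N1 -> N0.N0=(alive,v0) N0.N1=(alive,v0) N0.N2=(alive,v0) N0.N3=(alive,v0) | N1.N0=(alive,v0) N1.N1=(alive,v0) N1.N2=(alive,v0) N1.N3=(alive,v0)
Op 2: N1 marks N3=suspect -> (suspect,v1)
Op 3: N1 marks N3=suspect -> (suspect,v2)
Op 4: N1 marks N0=alive -> (alive,v1)
Op 5: N0 marks N0=alive -> (alive,v1)
Op 6: N3 marks N1=dead -> (dead,v1)
Op 7: gossip N2<->N1 -> N2.N0=(alive,v1) N2.N1=(alive,v0) N2.N2=(alive,v0) N2.N3=(suspect,v2) | N1.N0=(alive,v1) N1.N1=(alive,v0) N1.N2=(alive,v0) N1.N3=(suspect,v2)
Op 8: gossip N0<->N3 -> N0.N0=(alive,v1) N0.N1=(dead,v1) N0.N2=(alive,v0) N0.N3=(alive,v0) | N3.N0=(alive,v1) N3.N1=(dead,v1) N3.N2=(alive,v0) N3.N3=(alive,v0)
Op 9: N1 marks N0=suspect -> (suspect,v2)

Answer: N0=alive,1 N1=dead,1 N2=alive,0 N3=alive,0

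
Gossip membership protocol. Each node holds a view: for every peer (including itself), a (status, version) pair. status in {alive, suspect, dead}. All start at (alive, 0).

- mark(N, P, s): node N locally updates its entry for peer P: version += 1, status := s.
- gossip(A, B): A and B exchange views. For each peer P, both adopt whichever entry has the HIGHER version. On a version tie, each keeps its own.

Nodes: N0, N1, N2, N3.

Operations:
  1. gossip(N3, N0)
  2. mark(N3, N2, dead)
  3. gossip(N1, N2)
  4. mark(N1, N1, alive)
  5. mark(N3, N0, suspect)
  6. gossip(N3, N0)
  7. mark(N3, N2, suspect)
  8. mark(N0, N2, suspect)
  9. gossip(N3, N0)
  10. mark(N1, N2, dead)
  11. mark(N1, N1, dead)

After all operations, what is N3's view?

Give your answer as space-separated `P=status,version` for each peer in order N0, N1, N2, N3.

Op 1: gossip N3<->N0 -> N3.N0=(alive,v0) N3.N1=(alive,v0) N3.N2=(alive,v0) N3.N3=(alive,v0) | N0.N0=(alive,v0) N0.N1=(alive,v0) N0.N2=(alive,v0) N0.N3=(alive,v0)
Op 2: N3 marks N2=dead -> (dead,v1)
Op 3: gossip N1<->N2 -> N1.N0=(alive,v0) N1.N1=(alive,v0) N1.N2=(alive,v0) N1.N3=(alive,v0) | N2.N0=(alive,v0) N2.N1=(alive,v0) N2.N2=(alive,v0) N2.N3=(alive,v0)
Op 4: N1 marks N1=alive -> (alive,v1)
Op 5: N3 marks N0=suspect -> (suspect,v1)
Op 6: gossip N3<->N0 -> N3.N0=(suspect,v1) N3.N1=(alive,v0) N3.N2=(dead,v1) N3.N3=(alive,v0) | N0.N0=(suspect,v1) N0.N1=(alive,v0) N0.N2=(dead,v1) N0.N3=(alive,v0)
Op 7: N3 marks N2=suspect -> (suspect,v2)
Op 8: N0 marks N2=suspect -> (suspect,v2)
Op 9: gossip N3<->N0 -> N3.N0=(suspect,v1) N3.N1=(alive,v0) N3.N2=(suspect,v2) N3.N3=(alive,v0) | N0.N0=(suspect,v1) N0.N1=(alive,v0) N0.N2=(suspect,v2) N0.N3=(alive,v0)
Op 10: N1 marks N2=dead -> (dead,v1)
Op 11: N1 marks N1=dead -> (dead,v2)

Answer: N0=suspect,1 N1=alive,0 N2=suspect,2 N3=alive,0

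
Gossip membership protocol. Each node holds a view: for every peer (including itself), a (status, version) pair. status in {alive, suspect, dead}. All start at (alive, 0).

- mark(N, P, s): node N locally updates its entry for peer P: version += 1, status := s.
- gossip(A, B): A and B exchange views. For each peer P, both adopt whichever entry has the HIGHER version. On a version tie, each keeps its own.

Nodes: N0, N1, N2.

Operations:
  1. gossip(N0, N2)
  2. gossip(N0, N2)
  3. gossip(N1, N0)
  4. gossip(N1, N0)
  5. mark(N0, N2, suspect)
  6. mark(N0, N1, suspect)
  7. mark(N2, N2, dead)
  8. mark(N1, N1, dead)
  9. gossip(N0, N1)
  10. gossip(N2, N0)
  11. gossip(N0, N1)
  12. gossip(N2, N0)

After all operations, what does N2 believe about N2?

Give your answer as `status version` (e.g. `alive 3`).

Op 1: gossip N0<->N2 -> N0.N0=(alive,v0) N0.N1=(alive,v0) N0.N2=(alive,v0) | N2.N0=(alive,v0) N2.N1=(alive,v0) N2.N2=(alive,v0)
Op 2: gossip N0<->N2 -> N0.N0=(alive,v0) N0.N1=(alive,v0) N0.N2=(alive,v0) | N2.N0=(alive,v0) N2.N1=(alive,v0) N2.N2=(alive,v0)
Op 3: gossip N1<->N0 -> N1.N0=(alive,v0) N1.N1=(alive,v0) N1.N2=(alive,v0) | N0.N0=(alive,v0) N0.N1=(alive,v0) N0.N2=(alive,v0)
Op 4: gossip N1<->N0 -> N1.N0=(alive,v0) N1.N1=(alive,v0) N1.N2=(alive,v0) | N0.N0=(alive,v0) N0.N1=(alive,v0) N0.N2=(alive,v0)
Op 5: N0 marks N2=suspect -> (suspect,v1)
Op 6: N0 marks N1=suspect -> (suspect,v1)
Op 7: N2 marks N2=dead -> (dead,v1)
Op 8: N1 marks N1=dead -> (dead,v1)
Op 9: gossip N0<->N1 -> N0.N0=(alive,v0) N0.N1=(suspect,v1) N0.N2=(suspect,v1) | N1.N0=(alive,v0) N1.N1=(dead,v1) N1.N2=(suspect,v1)
Op 10: gossip N2<->N0 -> N2.N0=(alive,v0) N2.N1=(suspect,v1) N2.N2=(dead,v1) | N0.N0=(alive,v0) N0.N1=(suspect,v1) N0.N2=(suspect,v1)
Op 11: gossip N0<->N1 -> N0.N0=(alive,v0) N0.N1=(suspect,v1) N0.N2=(suspect,v1) | N1.N0=(alive,v0) N1.N1=(dead,v1) N1.N2=(suspect,v1)
Op 12: gossip N2<->N0 -> N2.N0=(alive,v0) N2.N1=(suspect,v1) N2.N2=(dead,v1) | N0.N0=(alive,v0) N0.N1=(suspect,v1) N0.N2=(suspect,v1)

Answer: dead 1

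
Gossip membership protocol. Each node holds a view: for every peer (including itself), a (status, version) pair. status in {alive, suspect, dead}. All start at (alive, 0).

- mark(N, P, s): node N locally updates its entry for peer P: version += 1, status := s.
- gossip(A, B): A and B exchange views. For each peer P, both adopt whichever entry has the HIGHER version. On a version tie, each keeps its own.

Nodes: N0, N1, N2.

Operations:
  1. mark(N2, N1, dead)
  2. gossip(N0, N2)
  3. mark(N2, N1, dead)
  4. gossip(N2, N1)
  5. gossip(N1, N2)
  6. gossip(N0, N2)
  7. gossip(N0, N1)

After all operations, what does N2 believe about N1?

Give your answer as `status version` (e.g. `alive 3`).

Op 1: N2 marks N1=dead -> (dead,v1)
Op 2: gossip N0<->N2 -> N0.N0=(alive,v0) N0.N1=(dead,v1) N0.N2=(alive,v0) | N2.N0=(alive,v0) N2.N1=(dead,v1) N2.N2=(alive,v0)
Op 3: N2 marks N1=dead -> (dead,v2)
Op 4: gossip N2<->N1 -> N2.N0=(alive,v0) N2.N1=(dead,v2) N2.N2=(alive,v0) | N1.N0=(alive,v0) N1.N1=(dead,v2) N1.N2=(alive,v0)
Op 5: gossip N1<->N2 -> N1.N0=(alive,v0) N1.N1=(dead,v2) N1.N2=(alive,v0) | N2.N0=(alive,v0) N2.N1=(dead,v2) N2.N2=(alive,v0)
Op 6: gossip N0<->N2 -> N0.N0=(alive,v0) N0.N1=(dead,v2) N0.N2=(alive,v0) | N2.N0=(alive,v0) N2.N1=(dead,v2) N2.N2=(alive,v0)
Op 7: gossip N0<->N1 -> N0.N0=(alive,v0) N0.N1=(dead,v2) N0.N2=(alive,v0) | N1.N0=(alive,v0) N1.N1=(dead,v2) N1.N2=(alive,v0)

Answer: dead 2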